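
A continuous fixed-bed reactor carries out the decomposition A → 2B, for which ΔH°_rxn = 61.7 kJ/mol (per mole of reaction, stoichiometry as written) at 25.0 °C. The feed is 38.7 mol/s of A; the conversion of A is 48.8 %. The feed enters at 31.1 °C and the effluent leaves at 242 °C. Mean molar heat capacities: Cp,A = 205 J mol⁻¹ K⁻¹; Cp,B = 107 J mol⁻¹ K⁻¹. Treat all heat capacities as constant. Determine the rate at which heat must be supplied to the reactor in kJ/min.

Q_in = 173000 kJ/min

Extent of reaction ξ = 0.488 × 38.7 = 18.886 mol/s
Reaction term: ξ·ΔH°_rxn = 18.886 × 61.7 = 1165.2 kJ/s
Sensible, feed 31.1→25 °C: -48.394 kJ/s
Outlet flows (mol/s): A 19.814, B 37.771
Sensible, products 25→242 °C: 1758.5 kJ/s
Q = ΔH = 2875.3 kJ/s = 2875.3 kW
Heat supplied = 172520 kJ/min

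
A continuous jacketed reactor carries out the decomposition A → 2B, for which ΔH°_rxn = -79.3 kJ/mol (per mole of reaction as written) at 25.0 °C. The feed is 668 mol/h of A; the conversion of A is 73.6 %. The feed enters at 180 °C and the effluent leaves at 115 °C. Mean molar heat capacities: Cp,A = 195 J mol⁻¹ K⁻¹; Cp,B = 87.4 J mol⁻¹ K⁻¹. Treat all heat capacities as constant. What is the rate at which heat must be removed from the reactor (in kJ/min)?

Extent of reaction ξ = 0.736 × 668 = 491.65 mol/h
Reaction term: ξ·ΔH°_rxn = 491.65 × -79.3 = -38988 kJ/h
Sensible, feed 180→25 °C: -20190 kJ/h
Outlet flows (mol/h): A 176.35, B 983.3
Sensible, products 25→115 °C: 10830 kJ/h
Q = ΔH = -48348 kJ/h = -13.43 kW
Heat removed = 805.81 kJ/min

Q_out = 806 kJ/min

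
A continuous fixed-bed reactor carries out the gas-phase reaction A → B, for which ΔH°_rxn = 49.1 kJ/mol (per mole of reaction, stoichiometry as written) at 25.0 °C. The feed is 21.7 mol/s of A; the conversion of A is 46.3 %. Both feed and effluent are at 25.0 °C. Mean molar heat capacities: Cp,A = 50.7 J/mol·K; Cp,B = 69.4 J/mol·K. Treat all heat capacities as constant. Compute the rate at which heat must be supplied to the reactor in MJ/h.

Extent of reaction ξ = 0.463 × 21.7 = 10.047 mol/s
Reaction term: ξ·ΔH°_rxn = 10.047 × 49.1 = 493.31 kJ/s
Q = ΔH = 493.31 kJ/s = 493.31 kW
Heat supplied = 1775.9 MJ/h

Q_in = 1780 MJ/h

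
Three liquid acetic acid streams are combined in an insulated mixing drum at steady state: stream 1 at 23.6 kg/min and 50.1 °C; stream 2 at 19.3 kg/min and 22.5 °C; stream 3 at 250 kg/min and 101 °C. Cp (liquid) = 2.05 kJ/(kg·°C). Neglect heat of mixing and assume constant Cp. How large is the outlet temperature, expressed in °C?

Energy balance with Q = 0: Σ ṁᵢCp,ᵢ(T_out − Tᵢ) = 0
T_out = Σ ṁᵢCp,ᵢTᵢ / Σ ṁᵢCp,ᵢ
      = 55077 / 600.44 = 91.726 °C

T_out = 91.7 °C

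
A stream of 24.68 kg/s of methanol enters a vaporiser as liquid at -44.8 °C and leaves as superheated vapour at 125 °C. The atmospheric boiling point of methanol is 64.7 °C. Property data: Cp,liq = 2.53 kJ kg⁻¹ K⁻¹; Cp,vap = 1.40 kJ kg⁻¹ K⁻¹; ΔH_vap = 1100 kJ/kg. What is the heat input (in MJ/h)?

Q = 130000 MJ/h

liquid -44.8→64.7 °C: 277.03 kJ/kg
vaporisation at 64.7 °C: 1100 kJ/kg
vapour 64.7→125 °C: 84.42 kJ/kg
Δh = 277.03 + 1100 + 84.42 = 1461.5 kJ/kg
Q = ṁ·Δh = 24.68 kg/s × 1461.5 kJ/kg = 36069 kJ/s
|Q| = 36069 kW = 129850 MJ/h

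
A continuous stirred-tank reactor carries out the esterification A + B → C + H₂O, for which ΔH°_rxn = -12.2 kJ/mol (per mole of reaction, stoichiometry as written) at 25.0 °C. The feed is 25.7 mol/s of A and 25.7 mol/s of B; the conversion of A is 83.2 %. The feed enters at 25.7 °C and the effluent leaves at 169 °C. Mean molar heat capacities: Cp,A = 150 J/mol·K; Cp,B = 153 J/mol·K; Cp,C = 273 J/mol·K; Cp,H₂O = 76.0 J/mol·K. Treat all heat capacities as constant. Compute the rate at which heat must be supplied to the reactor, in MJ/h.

Extent of reaction ξ = 0.832 × 25.7 = 21.382 mol/s
Reaction term: ξ·ΔH°_rxn = 21.382 × -12.2 = -260.87 kJ/s
Sensible, feed 25.7→25 °C: -5.451 kJ/s
Outlet flows (mol/s): A 4.3176, B 4.3176, C 21.382, H₂O 21.382
Sensible, products 25→169 °C: 1263 kJ/s
Q = ΔH = 996.66 kJ/s = 996.66 kW
Heat supplied = 3588 MJ/h

Q_in = 3590 MJ/h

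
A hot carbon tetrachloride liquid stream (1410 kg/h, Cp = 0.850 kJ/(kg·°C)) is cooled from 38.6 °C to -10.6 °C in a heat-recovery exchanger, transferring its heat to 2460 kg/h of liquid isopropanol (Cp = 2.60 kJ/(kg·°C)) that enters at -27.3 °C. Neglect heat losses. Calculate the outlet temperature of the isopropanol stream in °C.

Heat released by hot stream: Q = 1410 × 0.850 × (38.6 − -10.6) = 58966 kJ/h
Energy balance on cold side (adiabatic exchanger): Q = ṁ_c·Cp_c·(T_c,out − T_c,in)
T_c,out = -27.3 + 58966/(2460 × 2.60) = -18.081 °C

T_c,out = -18.1 °C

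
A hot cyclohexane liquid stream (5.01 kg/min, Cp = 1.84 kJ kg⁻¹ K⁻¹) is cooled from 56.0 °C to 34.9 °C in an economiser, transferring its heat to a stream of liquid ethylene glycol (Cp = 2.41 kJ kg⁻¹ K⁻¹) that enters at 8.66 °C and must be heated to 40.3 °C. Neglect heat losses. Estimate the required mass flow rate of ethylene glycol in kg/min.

ṁ_c = 2.55 kg/min

Heat released by hot stream: Q = 5.01 × 1.84 × (56.0 − 34.9) = 194.51 kJ/min
Energy balance on cold side (adiabatic exchanger): Q = ṁ_c·Cp_c·(T_c,out − T_c,in)
ṁ_c = 194.51 / [2.41 × (40.3 − 8.66)] = 2.5508 kg/min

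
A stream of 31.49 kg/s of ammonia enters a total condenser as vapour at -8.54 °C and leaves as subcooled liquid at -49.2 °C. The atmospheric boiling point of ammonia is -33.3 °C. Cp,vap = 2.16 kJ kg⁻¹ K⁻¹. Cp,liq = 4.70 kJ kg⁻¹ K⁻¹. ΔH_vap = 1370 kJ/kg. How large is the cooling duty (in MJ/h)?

Q_c = 170000 MJ/h

vapour -8.54→-33.3 °C: -53.482 kJ/kg
condensation at -33.3 °C: -1370 kJ/kg
liquid -33.3→-49.2 °C: -74.73 kJ/kg
Δh = -53.482 + -1370 + -74.73 = -1498.2 kJ/kg
Q = ṁ·Δh = 31.49 kg/s × -1498.2 kJ/kg = -47179 kJ/s
|Q| = 47179 kW = 169840 MJ/h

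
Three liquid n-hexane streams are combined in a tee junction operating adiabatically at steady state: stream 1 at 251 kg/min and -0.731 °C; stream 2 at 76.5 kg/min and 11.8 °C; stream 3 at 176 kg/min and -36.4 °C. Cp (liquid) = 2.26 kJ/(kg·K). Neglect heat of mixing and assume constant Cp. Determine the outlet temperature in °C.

Adiabatic, steady state ⇒ Σ ṁᵢCp,ᵢ(T_out − Tᵢ) = 0
T_out = Σ ṁᵢCp,ᵢTᵢ / Σ ṁᵢCp,ᵢ
      = -12853 / 1137.9 = -11.295 °C

T_out = -11.3 °C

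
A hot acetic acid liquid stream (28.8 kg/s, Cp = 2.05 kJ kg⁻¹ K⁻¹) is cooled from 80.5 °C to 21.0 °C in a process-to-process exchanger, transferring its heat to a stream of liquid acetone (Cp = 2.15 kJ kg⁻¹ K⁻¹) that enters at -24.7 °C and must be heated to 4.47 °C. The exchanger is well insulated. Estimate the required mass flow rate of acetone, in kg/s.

ṁ_c = 56.0 kg/s

Heat released by hot stream: Q = 28.8 × 2.05 × (80.5 − 21.0) = 3512.9 kJ/s
Energy balance on cold side (adiabatic exchanger): Q = ṁ_c·Cp_c·(T_c,out − T_c,in)
ṁ_c = 3512.9 / [2.15 × (4.47 − -24.7)] = 56.013 kg/s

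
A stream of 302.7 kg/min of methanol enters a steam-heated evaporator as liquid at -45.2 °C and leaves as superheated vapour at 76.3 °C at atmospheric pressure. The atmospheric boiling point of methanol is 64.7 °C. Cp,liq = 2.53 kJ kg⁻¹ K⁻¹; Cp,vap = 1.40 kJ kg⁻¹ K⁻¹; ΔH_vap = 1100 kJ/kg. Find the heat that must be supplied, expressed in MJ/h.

liquid -45.2→64.7 °C: 278.05 kJ/kg
vaporisation at 64.7 °C: 1100 kJ/kg
vapour 64.7→76.3 °C: 16.24 kJ/kg
Δh = 278.05 + 1100 + 16.24 = 1394.3 kJ/kg
Q = ṁ·Δh = 302.7 kg/min × 1394.3 kJ/kg = 422050 kJ/min
|Q| = 7034.2 kW = 25323 MJ/h

Q = 25300 MJ/h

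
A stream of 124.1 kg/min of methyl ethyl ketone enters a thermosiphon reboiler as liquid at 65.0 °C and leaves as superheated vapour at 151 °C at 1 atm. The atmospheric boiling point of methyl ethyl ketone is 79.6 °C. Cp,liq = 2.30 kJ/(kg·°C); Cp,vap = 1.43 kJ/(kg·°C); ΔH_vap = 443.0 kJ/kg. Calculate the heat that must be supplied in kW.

Q = 1200 kW

liquid 65.0→79.6 °C: 33.58 kJ/kg
vaporisation at 79.6 °C: 443 kJ/kg
vapour 79.6→151 °C: 102.1 kJ/kg
Δh = 33.58 + 443 + 102.1 = 578.68 kJ/kg
Q = ṁ·Δh = 124.1 kg/min × 578.68 kJ/kg = 71814 kJ/min
|Q| = 1196.9 kW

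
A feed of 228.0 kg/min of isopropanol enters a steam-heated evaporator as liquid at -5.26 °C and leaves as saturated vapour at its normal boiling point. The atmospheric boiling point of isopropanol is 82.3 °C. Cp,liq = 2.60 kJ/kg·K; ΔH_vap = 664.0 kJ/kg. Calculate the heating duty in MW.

Q = 3.39 MW

liquid -5.26→82.3 °C: 227.66 kJ/kg
vaporisation at 82.3 °C: 664 kJ/kg
Δh = 227.66 + 664 = 891.66 kJ/kg
Q = ṁ·Δh = 228.0 kg/min × 891.66 kJ/kg = 203300 kJ/min
|Q| = 3388.3 kW = 3.3883 MW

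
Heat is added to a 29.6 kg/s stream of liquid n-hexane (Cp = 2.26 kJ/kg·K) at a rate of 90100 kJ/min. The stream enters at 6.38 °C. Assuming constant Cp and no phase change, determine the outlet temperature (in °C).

T_out = 28.8 °C

Q = 90100 kJ/min = 1501.7 kJ/s
ΔT = Q/(ṁ·Cp) = 1501.7/(29.6×2.26) = 22.448 K
T_out = 6.38 + 22.448 = 28.828 °C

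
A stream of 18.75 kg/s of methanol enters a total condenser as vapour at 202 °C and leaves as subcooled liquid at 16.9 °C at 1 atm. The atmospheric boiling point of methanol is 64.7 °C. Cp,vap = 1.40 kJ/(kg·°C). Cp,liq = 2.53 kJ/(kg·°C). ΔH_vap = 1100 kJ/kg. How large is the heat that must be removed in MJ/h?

Q_c = 95400 MJ/h

vapour 202→64.7 °C: -192.22 kJ/kg
condensation at 64.7 °C: -1100 kJ/kg
liquid 64.7→16.9 °C: -120.93 kJ/kg
Δh = -192.22 + -1100 + -120.93 = -1413.2 kJ/kg
Q = ṁ·Δh = 18.75 kg/s × -1413.2 kJ/kg = -26497 kJ/s
|Q| = 26497 kW = 95388 MJ/h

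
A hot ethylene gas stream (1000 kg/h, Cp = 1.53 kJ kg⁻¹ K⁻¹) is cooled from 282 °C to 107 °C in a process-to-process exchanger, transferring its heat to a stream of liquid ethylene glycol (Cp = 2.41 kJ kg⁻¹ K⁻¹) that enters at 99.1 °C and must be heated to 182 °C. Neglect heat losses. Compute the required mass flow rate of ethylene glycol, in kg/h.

ṁ_c = 1340 kg/h

Heat released by hot stream: Q = 1000 × 1.53 × (282 − 107) = 267750 kJ/h
Energy balance on cold side (adiabatic exchanger): Q = ṁ_c·Cp_c·(T_c,out − T_c,in)
ṁ_c = 267750 / [2.41 × (182 − 99.1)] = 1340.2 kg/h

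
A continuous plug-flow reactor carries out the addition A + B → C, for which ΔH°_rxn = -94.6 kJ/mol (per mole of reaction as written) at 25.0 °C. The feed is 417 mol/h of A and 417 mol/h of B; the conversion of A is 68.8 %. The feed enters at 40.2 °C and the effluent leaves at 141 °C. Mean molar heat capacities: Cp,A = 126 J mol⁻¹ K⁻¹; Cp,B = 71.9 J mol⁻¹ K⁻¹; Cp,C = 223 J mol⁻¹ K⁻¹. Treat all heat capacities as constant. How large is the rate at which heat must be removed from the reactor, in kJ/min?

Q_out = 300 kJ/min

Extent of reaction ξ = 0.688 × 417 = 286.9 mol/h
Reaction term: ξ·ΔH°_rxn = 286.9 × -94.6 = -27140 kJ/h
Sensible, feed 40.2→25 °C: -1254.4 kJ/h
Outlet flows (mol/h): A 130.1, B 130.1, C 286.9
Sensible, products 25→141 °C: 10408 kJ/h
Q = ΔH = -17987 kJ/h = -4.9963 kW
Heat removed = 299.78 kJ/min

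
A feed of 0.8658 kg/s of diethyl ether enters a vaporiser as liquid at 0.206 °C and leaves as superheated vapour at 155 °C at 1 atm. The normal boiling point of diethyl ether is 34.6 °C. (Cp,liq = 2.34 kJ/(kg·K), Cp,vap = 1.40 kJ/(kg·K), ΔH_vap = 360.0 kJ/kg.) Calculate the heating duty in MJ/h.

Q = 1900 MJ/h

liquid 0.206→34.6 °C: 80.482 kJ/kg
vaporisation at 34.6 °C: 360 kJ/kg
vapour 34.6→155 °C: 168.56 kJ/kg
Δh = 80.482 + 360 + 168.56 = 609.04 kJ/kg
Q = ṁ·Δh = 0.8658 kg/s × 609.04 kJ/kg = 527.31 kJ/s
|Q| = 527.31 kW = 1898.3 MJ/h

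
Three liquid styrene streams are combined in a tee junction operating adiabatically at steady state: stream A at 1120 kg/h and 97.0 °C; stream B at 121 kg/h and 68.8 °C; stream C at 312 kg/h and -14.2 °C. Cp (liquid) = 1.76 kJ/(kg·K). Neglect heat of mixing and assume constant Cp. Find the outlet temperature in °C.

T_out = 72.5 °C

No heat crosses the boundary, so H_out = H_in.
T_out = Σ ṁᵢCp,ᵢTᵢ / Σ ṁᵢCp,ᵢ
      = 198060 / 2733.3 = 72.463 °C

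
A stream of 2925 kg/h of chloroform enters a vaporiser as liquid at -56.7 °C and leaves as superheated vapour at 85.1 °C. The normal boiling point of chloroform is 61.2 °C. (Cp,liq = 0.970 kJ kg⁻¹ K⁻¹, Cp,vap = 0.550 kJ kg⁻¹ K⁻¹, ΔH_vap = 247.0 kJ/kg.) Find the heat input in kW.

liquid -56.7→61.2 °C: 114.36 kJ/kg
vaporisation at 61.2 °C: 247 kJ/kg
vapour 61.2→85.1 °C: 13.145 kJ/kg
Δh = 114.36 + 247 + 13.145 = 374.51 kJ/kg
Q = ṁ·Δh = 2925 kg/h × 374.51 kJ/kg = 1.0954e+06 kJ/h
|Q| = 304.29 kW

Q = 304 kW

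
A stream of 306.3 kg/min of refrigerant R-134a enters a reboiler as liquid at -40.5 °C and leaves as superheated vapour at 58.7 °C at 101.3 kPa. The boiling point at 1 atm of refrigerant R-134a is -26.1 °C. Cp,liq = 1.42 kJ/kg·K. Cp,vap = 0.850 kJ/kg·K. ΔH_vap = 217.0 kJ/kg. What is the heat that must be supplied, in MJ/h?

liquid -40.5→-26.1 °C: 20.448 kJ/kg
vaporisation at -26.1 °C: 217 kJ/kg
vapour -26.1→58.7 °C: 72.08 kJ/kg
Δh = 20.448 + 217 + 72.08 = 309.53 kJ/kg
Q = ṁ·Δh = 306.3 kg/min × 309.53 kJ/kg = 94808 kJ/min
|Q| = 1580.1 kW = 5688.5 MJ/h

Q = 5690 MJ/h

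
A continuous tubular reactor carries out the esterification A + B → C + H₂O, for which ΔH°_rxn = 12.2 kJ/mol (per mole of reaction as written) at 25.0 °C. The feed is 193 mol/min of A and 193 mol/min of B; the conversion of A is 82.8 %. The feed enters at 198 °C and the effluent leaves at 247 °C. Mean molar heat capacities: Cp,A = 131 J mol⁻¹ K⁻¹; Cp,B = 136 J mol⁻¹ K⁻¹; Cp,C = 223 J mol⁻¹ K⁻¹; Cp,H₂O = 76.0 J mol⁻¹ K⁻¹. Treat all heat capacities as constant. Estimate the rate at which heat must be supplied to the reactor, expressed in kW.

Q_in = 93.5 kW

Extent of reaction ξ = 0.828 × 193 = 159.8 mol/min
Reaction term: ξ·ΔH°_rxn = 159.8 × 12.2 = 1949.6 kJ/min
Sensible, feed 198→25 °C: -8914.9 kJ/min
Outlet flows (mol/min): A 33.196, B 33.196, C 159.8, H₂O 159.8
Sensible, products 25→247 °C: 12575 kJ/min
Q = ΔH = 5609.9 kJ/min = 93.498 kW
Heat supplied = 93.498 kW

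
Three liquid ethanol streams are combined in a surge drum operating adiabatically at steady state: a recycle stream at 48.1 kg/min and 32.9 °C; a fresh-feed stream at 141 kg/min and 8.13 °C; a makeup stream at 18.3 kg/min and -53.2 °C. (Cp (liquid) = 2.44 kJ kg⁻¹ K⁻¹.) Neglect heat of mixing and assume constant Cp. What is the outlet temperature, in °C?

T_out = 8.46 °C

Adiabatic, steady state ⇒ Σ ṁᵢCp,ᵢ(T_out − Tᵢ) = 0
T_out = Σ ṁᵢCp,ᵢTᵢ / Σ ṁᵢCp,ᵢ
      = 4282.8 / 506.06 = 8.4632 °C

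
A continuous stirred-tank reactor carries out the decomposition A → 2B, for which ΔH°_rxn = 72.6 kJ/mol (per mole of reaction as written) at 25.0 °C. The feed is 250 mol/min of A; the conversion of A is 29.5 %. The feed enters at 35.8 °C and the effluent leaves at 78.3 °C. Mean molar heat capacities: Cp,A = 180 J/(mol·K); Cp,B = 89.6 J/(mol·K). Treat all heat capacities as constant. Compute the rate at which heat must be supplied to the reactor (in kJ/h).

Q_in = 436000 kJ/h

Extent of reaction ξ = 0.295 × 250 = 73.75 mol/min
Reaction term: ξ·ΔH°_rxn = 73.75 × 72.6 = 5354.2 kJ/min
Sensible, feed 35.8→25 °C: -486 kJ/min
Outlet flows (mol/min): A 176.25, B 147.5
Sensible, products 25→78.3 °C: 2395.4 kJ/min
Q = ΔH = 7263.6 kJ/min = 121.06 kW
Heat supplied = 435820 kJ/h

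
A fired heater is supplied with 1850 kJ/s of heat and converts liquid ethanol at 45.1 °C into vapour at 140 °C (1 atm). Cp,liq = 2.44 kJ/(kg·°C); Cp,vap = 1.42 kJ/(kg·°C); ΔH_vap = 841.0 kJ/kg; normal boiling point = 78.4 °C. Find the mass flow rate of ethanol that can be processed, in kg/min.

Δh = 2.44×(78.4−45.1) + 841.0 + 1.42×(140−78.4) = 1009.7 kJ/kg
Q = 1850 kJ/s = 1850 kJ/s = 111000 kJ/min
ṁ = Q/Δh = 111000 / 1009.7 = 109.93 kg/min

ṁ = 110 kg/min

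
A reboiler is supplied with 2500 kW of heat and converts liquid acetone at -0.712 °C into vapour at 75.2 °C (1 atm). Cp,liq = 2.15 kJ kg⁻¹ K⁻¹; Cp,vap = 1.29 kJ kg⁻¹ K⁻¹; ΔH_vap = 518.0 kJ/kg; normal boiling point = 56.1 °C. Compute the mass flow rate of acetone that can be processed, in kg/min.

ṁ = 226 kg/min

Δh = 2.15×(56.1−-0.712) + 518.0 + 1.29×(75.2−56.1) = 664.78 kJ/kg
Q = 2500 kW = 2500 kJ/s = 150000 kJ/min
ṁ = Q/Δh = 150000 / 664.78 = 225.64 kg/min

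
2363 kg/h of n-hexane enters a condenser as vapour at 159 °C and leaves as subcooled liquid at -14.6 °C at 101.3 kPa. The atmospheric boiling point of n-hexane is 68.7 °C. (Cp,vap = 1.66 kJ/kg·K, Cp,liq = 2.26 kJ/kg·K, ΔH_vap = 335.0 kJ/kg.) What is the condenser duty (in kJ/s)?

vapour 159→68.7 °C: -149.9 kJ/kg
condensation at 68.7 °C: -335 kJ/kg
liquid 68.7→-14.6 °C: -188.26 kJ/kg
Δh = -149.9 + -335 + -188.26 = -673.16 kJ/kg
Q = ṁ·Δh = 2363 kg/h × -673.16 kJ/kg = -1.5907e+06 kJ/h
|Q| = 441.85 kW

Q_c = 442 kJ/s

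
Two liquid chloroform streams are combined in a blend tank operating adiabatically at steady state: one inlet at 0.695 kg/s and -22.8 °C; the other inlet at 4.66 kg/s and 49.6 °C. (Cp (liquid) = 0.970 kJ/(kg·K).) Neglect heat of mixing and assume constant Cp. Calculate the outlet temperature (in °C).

No heat crosses the boundary, so H_out = H_in.
T_out = Σ ṁᵢCp,ᵢTᵢ / Σ ṁᵢCp,ᵢ
      = 208.83 / 5.1944 = 40.204 °C

T_out = 40.2 °C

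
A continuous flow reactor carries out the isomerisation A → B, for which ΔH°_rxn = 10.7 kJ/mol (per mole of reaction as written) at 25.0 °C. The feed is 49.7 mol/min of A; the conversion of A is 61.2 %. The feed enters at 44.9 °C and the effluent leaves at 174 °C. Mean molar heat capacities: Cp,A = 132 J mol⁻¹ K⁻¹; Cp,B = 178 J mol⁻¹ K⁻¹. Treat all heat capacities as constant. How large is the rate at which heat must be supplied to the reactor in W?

Extent of reaction ξ = 0.612 × 49.7 = 30.416 mol/min
Reaction term: ξ·ΔH°_rxn = 30.416 × 10.7 = 325.46 kJ/min
Sensible, feed 44.9→25 °C: -130.55 kJ/min
Outlet flows (mol/min): A 19.284, B 30.416
Sensible, products 25→174 °C: 1186 kJ/min
Q = ΔH = 1380.9 kJ/min = 23.015 kW
Heat supplied = 23015 W

Q_in = 23000 W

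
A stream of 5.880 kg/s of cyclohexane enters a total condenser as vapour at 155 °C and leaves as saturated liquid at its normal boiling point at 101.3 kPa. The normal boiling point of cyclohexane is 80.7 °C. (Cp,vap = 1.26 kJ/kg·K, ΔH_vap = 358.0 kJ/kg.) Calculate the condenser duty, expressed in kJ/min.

vapour 155→80.7 °C: -93.618 kJ/kg
condensation at 80.7 °C: -358 kJ/kg
Δh = -93.618 + -358 = -451.62 kJ/kg
Q = ṁ·Δh = 5.880 kg/s × -451.62 kJ/kg = -2655.5 kJ/s
|Q| = 2655.5 kW = 159330 kJ/min

Q_c = 159000 kJ/min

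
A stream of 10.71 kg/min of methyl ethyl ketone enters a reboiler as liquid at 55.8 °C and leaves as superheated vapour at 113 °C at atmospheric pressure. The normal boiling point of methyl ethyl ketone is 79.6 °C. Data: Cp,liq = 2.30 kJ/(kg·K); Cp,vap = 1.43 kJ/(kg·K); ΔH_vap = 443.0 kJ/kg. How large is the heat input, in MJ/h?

liquid 55.8→79.6 °C: 54.74 kJ/kg
vaporisation at 79.6 °C: 443 kJ/kg
vapour 79.6→113 °C: 47.762 kJ/kg
Δh = 54.74 + 443 + 47.762 = 545.5 kJ/kg
Q = ṁ·Δh = 10.71 kg/min × 545.5 kJ/kg = 5842.3 kJ/min
|Q| = 97.372 kW = 350.54 MJ/h

Q = 351 MJ/h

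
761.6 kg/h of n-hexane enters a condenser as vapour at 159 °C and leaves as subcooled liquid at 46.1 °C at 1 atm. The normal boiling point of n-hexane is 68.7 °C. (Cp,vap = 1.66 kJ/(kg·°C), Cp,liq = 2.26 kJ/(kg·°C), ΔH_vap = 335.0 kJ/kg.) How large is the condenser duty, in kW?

Q_c = 113 kW

vapour 159→68.7 °C: -149.9 kJ/kg
condensation at 68.7 °C: -335 kJ/kg
liquid 68.7→46.1 °C: -51.076 kJ/kg
Δh = -149.9 + -335 + -51.076 = -535.97 kJ/kg
Q = ṁ·Δh = 761.6 kg/h × -535.97 kJ/kg = -408200 kJ/h
|Q| = 113.39 kW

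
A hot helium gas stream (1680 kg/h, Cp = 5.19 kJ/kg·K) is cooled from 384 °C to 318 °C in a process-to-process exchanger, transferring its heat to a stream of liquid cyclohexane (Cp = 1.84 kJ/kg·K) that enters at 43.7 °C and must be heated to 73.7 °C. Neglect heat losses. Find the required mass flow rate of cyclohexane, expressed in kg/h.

ṁ_c = 10400 kg/h

Heat released by hot stream: Q = 1680 × 5.19 × (384 − 318) = 575470 kJ/h
Energy balance on cold side (adiabatic exchanger): Q = ṁ_c·Cp_c·(T_c,out − T_c,in)
ṁ_c = 575470 / [1.84 × (73.7 − 43.7)] = 10425 kg/h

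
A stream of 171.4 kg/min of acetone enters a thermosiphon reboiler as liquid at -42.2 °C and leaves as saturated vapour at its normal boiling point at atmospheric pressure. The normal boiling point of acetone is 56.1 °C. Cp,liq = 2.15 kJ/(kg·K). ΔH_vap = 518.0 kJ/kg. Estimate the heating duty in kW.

liquid -42.2→56.1 °C: 211.35 kJ/kg
vaporisation at 56.1 °C: 518 kJ/kg
Δh = 211.35 + 518 = 729.35 kJ/kg
Q = ṁ·Δh = 171.4 kg/min × 729.35 kJ/kg = 125010 kJ/min
|Q| = 2083.5 kW

Q = 2080 kW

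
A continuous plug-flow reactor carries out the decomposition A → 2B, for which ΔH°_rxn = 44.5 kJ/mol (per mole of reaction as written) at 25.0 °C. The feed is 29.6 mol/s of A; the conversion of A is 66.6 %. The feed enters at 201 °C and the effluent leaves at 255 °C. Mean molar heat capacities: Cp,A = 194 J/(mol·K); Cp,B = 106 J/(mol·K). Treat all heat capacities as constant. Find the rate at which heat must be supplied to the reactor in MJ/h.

Extent of reaction ξ = 0.666 × 29.6 = 19.714 mol/s
Reaction term: ξ·ΔH°_rxn = 19.714 × 44.5 = 877.26 kJ/s
Sensible, feed 201→25 °C: -1010.7 kJ/s
Outlet flows (mol/s): A 9.8864, B 39.427
Sensible, products 25→255 °C: 1402.4 kJ/s
Q = ΔH = 1269 kJ/s = 1269 kW
Heat supplied = 4568.3 MJ/h

Q_in = 4570 MJ/h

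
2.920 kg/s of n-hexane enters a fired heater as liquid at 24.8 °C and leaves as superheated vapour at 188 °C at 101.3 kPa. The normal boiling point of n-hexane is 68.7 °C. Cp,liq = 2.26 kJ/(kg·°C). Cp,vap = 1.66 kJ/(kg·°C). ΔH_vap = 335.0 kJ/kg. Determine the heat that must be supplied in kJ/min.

Q = 111000 kJ/min

liquid 24.8→68.7 °C: 99.214 kJ/kg
vaporisation at 68.7 °C: 335 kJ/kg
vapour 68.7→188 °C: 198.04 kJ/kg
Δh = 99.214 + 335 + 198.04 = 632.25 kJ/kg
Q = ṁ·Δh = 2.920 kg/s × 632.25 kJ/kg = 1846.2 kJ/s
|Q| = 1846.2 kW = 110770 kJ/min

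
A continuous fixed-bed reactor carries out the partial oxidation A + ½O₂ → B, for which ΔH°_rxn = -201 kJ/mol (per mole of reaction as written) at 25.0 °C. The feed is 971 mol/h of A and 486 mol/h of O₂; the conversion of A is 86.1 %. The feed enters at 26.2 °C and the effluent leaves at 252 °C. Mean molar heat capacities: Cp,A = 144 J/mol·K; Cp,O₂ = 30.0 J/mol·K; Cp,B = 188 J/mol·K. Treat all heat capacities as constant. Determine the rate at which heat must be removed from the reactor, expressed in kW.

Q_out = 35.5 kW

Extent of reaction ξ = 0.861 × 971 = 836.03 mol/h
Reaction term: ξ·ΔH°_rxn = 836.03 × -201 = -168040 kJ/h
Sensible, feed 26.2→25 °C: -185.28 kJ/h
Outlet flows (mol/h): A 134.97, O₂ 67.985, B 836.03
Sensible, products 25→252 °C: 40553 kJ/h
Q = ΔH = -127670 kJ/h = -35.465 kW
Heat removed = 35.465 kW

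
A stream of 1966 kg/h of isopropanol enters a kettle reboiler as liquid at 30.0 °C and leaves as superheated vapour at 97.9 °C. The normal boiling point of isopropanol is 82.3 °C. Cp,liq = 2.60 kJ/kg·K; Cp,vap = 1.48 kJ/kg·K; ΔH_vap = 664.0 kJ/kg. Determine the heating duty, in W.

liquid 30.0→82.3 °C: 135.98 kJ/kg
vaporisation at 82.3 °C: 664 kJ/kg
vapour 82.3→97.9 °C: 23.088 kJ/kg
Δh = 135.98 + 664 + 23.088 = 823.07 kJ/kg
Q = ṁ·Δh = 1966 kg/h × 823.07 kJ/kg = 1.6182e+06 kJ/h
|Q| = 449.49 kW = 449490 W

Q = 449000 W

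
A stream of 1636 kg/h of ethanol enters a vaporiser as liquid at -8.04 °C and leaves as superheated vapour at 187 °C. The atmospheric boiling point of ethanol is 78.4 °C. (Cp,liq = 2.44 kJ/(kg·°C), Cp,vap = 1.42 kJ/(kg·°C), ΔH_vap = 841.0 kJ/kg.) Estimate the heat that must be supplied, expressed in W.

liquid -8.04→78.4 °C: 210.91 kJ/kg
vaporisation at 78.4 °C: 841 kJ/kg
vapour 78.4→187 °C: 154.21 kJ/kg
Δh = 210.91 + 841 + 154.21 = 1206.1 kJ/kg
Q = ṁ·Δh = 1636 kg/h × 1206.1 kJ/kg = 1.9732e+06 kJ/h
|Q| = 548.12 kW = 548120 W

Q = 548000 W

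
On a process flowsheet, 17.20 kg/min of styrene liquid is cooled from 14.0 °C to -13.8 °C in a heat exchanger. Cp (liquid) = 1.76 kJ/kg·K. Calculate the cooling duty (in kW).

Q_c = 14.0 kW

Q = ṁ·Cp·ΔT = 17.20 × 1.76 × (-13.8 − 14.0) = -841.56 kJ/min
Converting: 841.56 / 60 s = 14.026 kW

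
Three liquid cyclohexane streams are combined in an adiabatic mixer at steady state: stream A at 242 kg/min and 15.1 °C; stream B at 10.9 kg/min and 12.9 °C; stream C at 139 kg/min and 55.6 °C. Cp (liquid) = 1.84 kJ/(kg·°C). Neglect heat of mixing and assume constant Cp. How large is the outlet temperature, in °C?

Energy balance with Q = 0: Σ ṁᵢCp,ᵢ(T_out − Tᵢ) = 0
T_out = Σ ṁᵢCp,ᵢTᵢ / Σ ṁᵢCp,ᵢ
      = 21203 / 721.1 = 29.403 °C

T_out = 29.4 °C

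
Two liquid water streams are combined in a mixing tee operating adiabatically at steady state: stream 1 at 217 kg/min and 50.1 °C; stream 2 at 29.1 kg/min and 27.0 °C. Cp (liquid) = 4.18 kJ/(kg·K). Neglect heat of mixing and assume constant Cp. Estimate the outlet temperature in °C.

Adiabatic, steady state ⇒ Σ ṁᵢCp,ᵢ(T_out − Tᵢ) = 0
T_out = Σ ṁᵢCp,ᵢTᵢ / Σ ṁᵢCp,ᵢ
      = 48728 / 1028.7 = 47.369 °C

T_out = 47.4 °C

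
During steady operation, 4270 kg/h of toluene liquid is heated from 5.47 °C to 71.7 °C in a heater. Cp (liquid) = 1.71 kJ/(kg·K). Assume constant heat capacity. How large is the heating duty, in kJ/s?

Q = 134 kJ/s

Q = ṁ·Cp·ΔT = 4270 × 1.71 × (71.7 − 5.47) = 483590 kJ/h
Converting: 483590 / 3600 s = 134.33 kW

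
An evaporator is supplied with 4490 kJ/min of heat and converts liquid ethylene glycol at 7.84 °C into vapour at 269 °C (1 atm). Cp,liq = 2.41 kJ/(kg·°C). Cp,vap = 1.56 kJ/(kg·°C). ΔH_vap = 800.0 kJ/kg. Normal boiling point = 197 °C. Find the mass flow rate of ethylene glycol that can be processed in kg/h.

Δh = 2.41×(197−7.84) + 800.0 + 1.56×(269−197) = 1368.2 kJ/kg
Q = 4490 kJ/min = 74.833 kJ/s = 269400 kJ/h
ṁ = Q/Δh = 269400 / 1368.2 = 196.9 kg/h

ṁ = 197 kg/h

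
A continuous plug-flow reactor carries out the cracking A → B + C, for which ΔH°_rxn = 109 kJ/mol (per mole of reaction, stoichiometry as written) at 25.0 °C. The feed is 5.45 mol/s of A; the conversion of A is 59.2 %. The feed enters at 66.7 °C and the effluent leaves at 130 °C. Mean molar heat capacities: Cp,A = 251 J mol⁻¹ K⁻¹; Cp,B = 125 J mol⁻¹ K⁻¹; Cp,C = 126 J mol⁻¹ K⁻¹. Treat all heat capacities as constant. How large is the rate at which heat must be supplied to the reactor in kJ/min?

Extent of reaction ξ = 0.592 × 5.45 = 3.2264 mol/s
Reaction term: ξ·ΔH°_rxn = 3.2264 × 109 = 351.68 kJ/s
Sensible, feed 66.7→25 °C: -57.044 kJ/s
Outlet flows (mol/s): A 2.2236, B 3.2264, C 3.2264
Sensible, products 25→130 °C: 143.63 kJ/s
Q = ΔH = 438.27 kJ/s = 438.27 kW
Heat supplied = 26296 kJ/min

Q_in = 26300 kJ/min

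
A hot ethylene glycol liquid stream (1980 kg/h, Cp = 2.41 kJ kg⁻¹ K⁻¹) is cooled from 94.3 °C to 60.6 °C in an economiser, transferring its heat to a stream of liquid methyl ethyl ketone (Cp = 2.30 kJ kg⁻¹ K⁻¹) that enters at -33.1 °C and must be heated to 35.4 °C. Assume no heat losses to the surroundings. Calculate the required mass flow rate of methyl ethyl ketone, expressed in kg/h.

Heat released by hot stream: Q = 1980 × 2.41 × (94.3 − 60.6) = 160810 kJ/h
Energy balance on cold side (adiabatic exchanger): Q = ṁ_c·Cp_c·(T_c,out − T_c,in)
ṁ_c = 160810 / [2.30 × (35.4 − -33.1)] = 1020.7 kg/h

ṁ_c = 1020 kg/h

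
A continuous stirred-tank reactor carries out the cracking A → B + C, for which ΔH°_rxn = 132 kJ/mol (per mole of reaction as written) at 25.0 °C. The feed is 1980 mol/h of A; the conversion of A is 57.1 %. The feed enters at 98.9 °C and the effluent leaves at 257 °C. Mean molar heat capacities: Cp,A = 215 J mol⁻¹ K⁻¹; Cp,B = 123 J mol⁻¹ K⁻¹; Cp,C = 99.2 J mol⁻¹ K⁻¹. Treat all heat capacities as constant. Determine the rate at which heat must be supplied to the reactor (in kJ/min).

Q_in = 3640 kJ/min

Extent of reaction ξ = 0.571 × 1980 = 1130.6 mol/h
Reaction term: ξ·ΔH°_rxn = 1130.6 × 132 = 149240 kJ/h
Sensible, feed 98.9→25 °C: -31459 kJ/h
Outlet flows (mol/h): A 849.42, B 1130.6, C 1130.6
Sensible, products 25→257 °C: 100650 kJ/h
Q = ΔH = 218430 kJ/h = 60.675 kW
Heat supplied = 3640.5 kJ/min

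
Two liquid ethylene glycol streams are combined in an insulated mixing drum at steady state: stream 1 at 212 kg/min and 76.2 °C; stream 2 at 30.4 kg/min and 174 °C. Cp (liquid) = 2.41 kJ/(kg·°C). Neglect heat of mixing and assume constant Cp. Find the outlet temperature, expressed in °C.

No heat crosses the boundary, so H_out = H_in.
T_out = Σ ṁᵢCp,ᵢTᵢ / Σ ṁᵢCp,ᵢ
      = 51680 / 584.18 = 88.465 °C

T_out = 88.5 °C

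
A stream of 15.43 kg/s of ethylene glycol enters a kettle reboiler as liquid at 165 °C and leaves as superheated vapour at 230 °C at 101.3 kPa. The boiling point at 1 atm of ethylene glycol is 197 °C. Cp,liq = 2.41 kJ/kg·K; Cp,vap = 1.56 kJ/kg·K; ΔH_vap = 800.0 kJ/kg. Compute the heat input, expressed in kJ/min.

liquid 165→197 °C: 77.12 kJ/kg
vaporisation at 197 °C: 800 kJ/kg
vapour 197→230 °C: 51.48 kJ/kg
Δh = 77.12 + 800 + 51.48 = 928.6 kJ/kg
Q = ṁ·Δh = 15.43 kg/s × 928.6 kJ/kg = 14328 kJ/s
|Q| = 14328 kW = 859700 kJ/min

Q = 860000 kJ/min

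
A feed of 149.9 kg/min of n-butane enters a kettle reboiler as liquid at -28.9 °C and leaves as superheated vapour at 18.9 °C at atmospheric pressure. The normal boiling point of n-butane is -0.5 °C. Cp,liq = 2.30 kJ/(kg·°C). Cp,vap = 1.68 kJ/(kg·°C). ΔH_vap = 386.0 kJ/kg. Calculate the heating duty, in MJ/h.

liquid -28.9→-0.5 °C: 65.32 kJ/kg
vaporisation at -0.5 °C: 386 kJ/kg
vapour -0.5→18.9 °C: 32.592 kJ/kg
Δh = 65.32 + 386 + 32.592 = 483.91 kJ/kg
Q = ṁ·Δh = 149.9 kg/min × 483.91 kJ/kg = 72538 kJ/min
|Q| = 1209 kW = 4352.3 MJ/h

Q = 4350 MJ/h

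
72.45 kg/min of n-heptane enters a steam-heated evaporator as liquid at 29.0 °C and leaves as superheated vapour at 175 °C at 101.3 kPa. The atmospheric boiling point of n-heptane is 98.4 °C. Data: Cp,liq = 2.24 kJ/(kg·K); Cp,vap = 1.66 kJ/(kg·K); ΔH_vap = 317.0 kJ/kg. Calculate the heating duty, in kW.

Q = 724 kW

liquid 29.0→98.4 °C: 155.46 kJ/kg
vaporisation at 98.4 °C: 317 kJ/kg
vapour 98.4→175 °C: 127.16 kJ/kg
Δh = 155.46 + 317 + 127.16 = 599.61 kJ/kg
Q = ṁ·Δh = 72.45 kg/min × 599.61 kJ/kg = 43442 kJ/min
|Q| = 724.03 kW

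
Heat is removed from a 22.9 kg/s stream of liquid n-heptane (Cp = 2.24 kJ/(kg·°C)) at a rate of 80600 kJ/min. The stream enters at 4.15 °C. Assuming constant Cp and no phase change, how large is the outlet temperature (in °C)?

Q = 80600 kJ/min = 1343.3 kJ/s
ΔT = Q/(ṁ·Cp) = 1343.3/(22.9×2.24) = 26.188 K
T_out = 4.15 − 26.188 = -22.038 °C

T_out = -22.0 °C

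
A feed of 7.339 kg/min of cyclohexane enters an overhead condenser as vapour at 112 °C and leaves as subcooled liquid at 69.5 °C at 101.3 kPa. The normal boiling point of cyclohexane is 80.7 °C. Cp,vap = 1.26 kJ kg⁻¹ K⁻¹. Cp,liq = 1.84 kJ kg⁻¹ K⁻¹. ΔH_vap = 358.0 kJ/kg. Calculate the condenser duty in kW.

vapour 112→80.7 °C: -39.438 kJ/kg
condensation at 80.7 °C: -358 kJ/kg
liquid 80.7→69.5 °C: -20.608 kJ/kg
Δh = -39.438 + -358 + -20.608 = -418.05 kJ/kg
Q = ṁ·Δh = 7.339 kg/min × -418.05 kJ/kg = -3068 kJ/min
|Q| = 51.134 kW

Q_c = 51.1 kW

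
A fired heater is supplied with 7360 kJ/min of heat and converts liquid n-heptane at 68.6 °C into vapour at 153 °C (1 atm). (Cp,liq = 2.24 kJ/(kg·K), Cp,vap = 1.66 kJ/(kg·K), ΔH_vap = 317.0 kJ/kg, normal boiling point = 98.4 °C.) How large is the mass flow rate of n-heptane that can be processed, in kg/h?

Δh = 2.24×(98.4−68.6) + 317.0 + 1.66×(153−98.4) = 474.39 kJ/kg
Q = 7360 kJ/min = 122.67 kJ/s = 441600 kJ/h
ṁ = Q/Δh = 441600 / 474.39 = 930.88 kg/h

ṁ = 931 kg/h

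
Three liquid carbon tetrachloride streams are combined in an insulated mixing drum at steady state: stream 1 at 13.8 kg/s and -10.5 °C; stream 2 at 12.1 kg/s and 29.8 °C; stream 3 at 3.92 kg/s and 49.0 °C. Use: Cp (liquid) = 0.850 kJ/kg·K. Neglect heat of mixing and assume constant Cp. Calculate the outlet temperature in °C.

T_out = 13.7 °C

Energy balance with Q = 0: Σ ṁᵢCp,ᵢ(T_out − Tᵢ) = 0
Σ ṁᵢCp,ᵢTᵢ = 13.8×0.850×-10.5 + 12.1×0.850×29.8 + 3.92×0.850×49.0 = 346.6
Σ ṁᵢCp,ᵢ = 13.8×0.850 + 12.1×0.850 + 3.92×0.850 = 25.347
T_out = 346.6 / 25.347 = 13.674 °C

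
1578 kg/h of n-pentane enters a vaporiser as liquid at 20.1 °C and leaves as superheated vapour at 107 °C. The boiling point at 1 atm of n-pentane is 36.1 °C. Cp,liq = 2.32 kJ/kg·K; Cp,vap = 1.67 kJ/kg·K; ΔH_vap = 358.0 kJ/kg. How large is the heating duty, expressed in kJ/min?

Q = 13500 kJ/min

liquid 20.1→36.1 °C: 37.12 kJ/kg
vaporisation at 36.1 °C: 358 kJ/kg
vapour 36.1→107 °C: 118.4 kJ/kg
Δh = 37.12 + 358 + 118.4 = 513.52 kJ/kg
Q = ṁ·Δh = 1578 kg/h × 513.52 kJ/kg = 810340 kJ/h
|Q| = 225.09 kW = 13506 kJ/min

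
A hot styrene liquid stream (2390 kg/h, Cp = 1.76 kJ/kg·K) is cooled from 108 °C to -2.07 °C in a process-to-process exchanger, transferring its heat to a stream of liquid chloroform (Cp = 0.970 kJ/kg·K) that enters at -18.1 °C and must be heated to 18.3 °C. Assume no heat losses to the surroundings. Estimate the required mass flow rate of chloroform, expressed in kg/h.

ṁ_c = 13100 kg/h

Heat released by hot stream: Q = 2390 × 1.76 × (108 − -2.07) = 463000 kJ/h
Energy balance on cold side (adiabatic exchanger): Q = ṁ_c·Cp_c·(T_c,out − T_c,in)
ṁ_c = 463000 / [0.970 × (18.3 − -18.1)] = 13113 kg/h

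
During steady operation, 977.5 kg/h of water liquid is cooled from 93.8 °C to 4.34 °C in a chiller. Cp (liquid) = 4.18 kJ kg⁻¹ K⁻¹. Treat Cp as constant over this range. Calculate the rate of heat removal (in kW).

Q = ṁ·Cp·ΔT = 977.5 × 4.18 × (4.34 − 93.8) = -365530 kJ/h
Converting: 365530 / 3600 s = 101.54 kW

Q_c = 102 kW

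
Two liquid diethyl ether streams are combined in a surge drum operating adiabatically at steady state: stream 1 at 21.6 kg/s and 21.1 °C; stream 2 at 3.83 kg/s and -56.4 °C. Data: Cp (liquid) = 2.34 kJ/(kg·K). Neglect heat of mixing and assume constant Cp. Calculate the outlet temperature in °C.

T_out = 9.43 °C

Energy balance with Q = 0: Σ ṁᵢCp,ᵢ(T_out − Tᵢ) = 0
Σ ṁᵢCp,ᵢTᵢ = 21.6×2.34×21.1 + 3.83×2.34×-56.4 = 561.01
Σ ṁᵢCp,ᵢ = 21.6×2.34 + 3.83×2.34 = 59.506
T_out = 561.01 / 59.506 = 9.4278 °C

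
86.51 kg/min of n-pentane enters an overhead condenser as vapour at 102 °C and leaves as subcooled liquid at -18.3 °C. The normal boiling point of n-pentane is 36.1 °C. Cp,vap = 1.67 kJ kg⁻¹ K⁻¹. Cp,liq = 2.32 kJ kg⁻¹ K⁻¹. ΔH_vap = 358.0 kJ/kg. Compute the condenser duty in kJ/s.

vapour 102→36.1 °C: -110.05 kJ/kg
condensation at 36.1 °C: -358 kJ/kg
liquid 36.1→-18.3 °C: -126.21 kJ/kg
Δh = -110.05 + -358 + -126.21 = -594.26 kJ/kg
Q = ṁ·Δh = 86.51 kg/min × -594.26 kJ/kg = -51410 kJ/min
|Q| = 856.83 kW

Q_c = 857 kJ/s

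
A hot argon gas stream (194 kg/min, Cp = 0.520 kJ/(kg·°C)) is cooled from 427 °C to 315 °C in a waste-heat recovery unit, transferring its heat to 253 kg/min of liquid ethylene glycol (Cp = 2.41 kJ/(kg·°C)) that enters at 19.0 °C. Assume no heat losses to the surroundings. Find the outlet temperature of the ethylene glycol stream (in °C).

T_c,out = 37.5 °C

Heat released by hot stream: Q = 194 × 0.520 × (427 − 315) = 11299 kJ/min
Energy balance on cold side (adiabatic exchanger): Q = ṁ_c·Cp_c·(T_c,out − T_c,in)
T_c,out = 19.0 + 11299/(253 × 2.41) = 37.53 °C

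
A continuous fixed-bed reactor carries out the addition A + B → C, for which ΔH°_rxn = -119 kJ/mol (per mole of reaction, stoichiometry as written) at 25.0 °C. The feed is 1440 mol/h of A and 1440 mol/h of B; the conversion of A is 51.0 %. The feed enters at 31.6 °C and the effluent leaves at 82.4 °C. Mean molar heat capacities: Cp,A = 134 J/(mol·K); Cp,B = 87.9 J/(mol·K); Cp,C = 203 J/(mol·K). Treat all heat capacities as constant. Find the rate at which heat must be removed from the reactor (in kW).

Extent of reaction ξ = 0.510 × 1440 = 734.4 mol/h
Reaction term: ξ·ΔH°_rxn = 734.4 × -119 = -87394 kJ/h
Sensible, feed 31.6→25 °C: -2108.9 kJ/h
Outlet flows (mol/h): A 705.6, B 705.6, C 734.4
Sensible, products 25→82.4 °C: 17545 kJ/h
Q = ΔH = -71958 kJ/h = -19.988 kW
Heat removed = 19.988 kW

Q_out = 20.0 kW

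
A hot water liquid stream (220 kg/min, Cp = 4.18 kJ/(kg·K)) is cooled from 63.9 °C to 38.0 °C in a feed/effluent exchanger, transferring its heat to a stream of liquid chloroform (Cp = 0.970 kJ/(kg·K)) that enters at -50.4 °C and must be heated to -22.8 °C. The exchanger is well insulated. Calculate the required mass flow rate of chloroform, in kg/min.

ṁ_c = 890 kg/min

Heat released by hot stream: Q = 220 × 4.18 × (63.9 − 38.0) = 23818 kJ/min
Energy balance on cold side (adiabatic exchanger): Q = ṁ_c·Cp_c·(T_c,out − T_c,in)
ṁ_c = 23818 / [0.970 × (-22.8 − -50.4)] = 889.65 kg/min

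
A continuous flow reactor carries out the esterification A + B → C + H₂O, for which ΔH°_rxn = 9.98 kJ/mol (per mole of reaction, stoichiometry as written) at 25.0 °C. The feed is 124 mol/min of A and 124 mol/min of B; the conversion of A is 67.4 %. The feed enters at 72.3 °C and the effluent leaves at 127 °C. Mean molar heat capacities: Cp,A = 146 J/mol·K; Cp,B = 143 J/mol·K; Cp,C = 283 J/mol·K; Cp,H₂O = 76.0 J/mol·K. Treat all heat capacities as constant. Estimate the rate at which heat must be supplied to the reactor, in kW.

Extent of reaction ξ = 0.674 × 124 = 83.576 mol/min
Reaction term: ξ·ΔH°_rxn = 83.576 × 9.98 = 834.09 kJ/min
Sensible, feed 72.3→25 °C: -1695 kJ/min
Outlet flows (mol/min): A 40.424, B 40.424, C 83.576, H₂O 83.576
Sensible, products 25→127 °C: 4252 kJ/min
Q = ΔH = 3391.1 kJ/min = 56.518 kW
Heat supplied = 56.518 kW

Q_in = 56.5 kW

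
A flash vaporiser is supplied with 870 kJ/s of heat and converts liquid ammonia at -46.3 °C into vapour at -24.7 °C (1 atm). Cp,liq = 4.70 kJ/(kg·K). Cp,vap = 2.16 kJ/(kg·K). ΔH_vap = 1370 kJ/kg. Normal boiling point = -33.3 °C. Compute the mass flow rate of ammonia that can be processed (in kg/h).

ṁ = 2160 kg/h

Δh = 4.70×(-33.3−-46.3) + 1370 + 2.16×(-24.7−-33.3) = 1449.7 kJ/kg
Q = 870 kJ/s = 870 kJ/s = 3.132e+06 kJ/h
ṁ = Q/Δh = 3.132e+06 / 1449.7 = 2160.5 kg/h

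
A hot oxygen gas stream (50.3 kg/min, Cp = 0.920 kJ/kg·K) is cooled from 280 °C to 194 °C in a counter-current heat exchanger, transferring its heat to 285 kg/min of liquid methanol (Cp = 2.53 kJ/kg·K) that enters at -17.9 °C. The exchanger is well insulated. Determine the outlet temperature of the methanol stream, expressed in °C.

Heat released by hot stream: Q = 50.3 × 0.920 × (280 − 194) = 3979.7 kJ/min
Energy balance on cold side (adiabatic exchanger): Q = ṁ_c·Cp_c·(T_c,out − T_c,in)
T_c,out = -17.9 + 3979.7/(285 × 2.53) = -12.381 °C

T_c,out = -12.4 °C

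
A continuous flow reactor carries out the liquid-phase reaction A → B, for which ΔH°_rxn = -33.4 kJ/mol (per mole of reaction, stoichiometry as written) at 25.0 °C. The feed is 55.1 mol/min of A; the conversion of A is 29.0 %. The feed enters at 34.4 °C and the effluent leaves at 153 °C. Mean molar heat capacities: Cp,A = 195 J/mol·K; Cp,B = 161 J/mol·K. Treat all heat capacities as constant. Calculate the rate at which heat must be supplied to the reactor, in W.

Extent of reaction ξ = 0.290 × 55.1 = 15.979 mol/min
Reaction term: ξ·ΔH°_rxn = 15.979 × -33.4 = -533.7 kJ/min
Sensible, feed 34.4→25 °C: -101 kJ/min
Outlet flows (mol/min): A 39.121, B 15.979
Sensible, products 25→153 °C: 1305.8 kJ/min
Q = ΔH = 671.06 kJ/min = 11.184 kW
Heat supplied = 11184 W

Q_in = 11200 W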